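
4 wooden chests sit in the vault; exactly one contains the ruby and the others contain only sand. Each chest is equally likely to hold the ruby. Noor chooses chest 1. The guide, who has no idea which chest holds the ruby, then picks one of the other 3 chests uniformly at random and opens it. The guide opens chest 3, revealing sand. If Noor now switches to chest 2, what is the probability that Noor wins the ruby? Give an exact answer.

1/3

Consider each possible location of the ruby in turn.
If it is in any of chests 1, 2, and 4 (prior 1/4 each): the guide picks chest 3 with probability 1/3 regardless, and it is not the prize; weight (1/4)·(1/3) = 1/12 each.
If it is in chest 3 (prior 1/4): the guide opened chest 3, so this case is ruled out; weight (1/4)·0 = 0.
The weights sum to 1/4.
So P(the ruby in chest 2 | the guide opened chest 3) = (1/12) / (1/4) = 1/3.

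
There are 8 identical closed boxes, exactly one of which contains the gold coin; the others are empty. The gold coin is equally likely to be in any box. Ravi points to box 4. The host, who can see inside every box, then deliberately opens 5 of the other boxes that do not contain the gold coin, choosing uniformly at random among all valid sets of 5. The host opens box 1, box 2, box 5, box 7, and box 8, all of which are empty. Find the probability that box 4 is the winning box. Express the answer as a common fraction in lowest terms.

Condition on the true location of the gold coin.
If it is in any of boxes 1, 2, 5, 7, and 8 (prior 1/8 each): that box was opened and seen not to hold the prize — ruled out; weight (1/8)·0 = 0 each.
If it is in either of boxes 3 and 6 (prior 1/8 each): the host has 6 equally likely choices, so probability 1/6; weight (1/8)·(1/6) = 1/48 each.
If it is in box 4 (prior 1/8): the host has 21 equally likely choices, so probability 1/21; weight (1/8)·(1/21) = 1/168.
The weights sum to 1/21.
So P(the gold coin in box 4 | the host opened box 1, box 2, box 5, box 7, and box 8) = (1/168) / (1/21) = 1/8.

1/8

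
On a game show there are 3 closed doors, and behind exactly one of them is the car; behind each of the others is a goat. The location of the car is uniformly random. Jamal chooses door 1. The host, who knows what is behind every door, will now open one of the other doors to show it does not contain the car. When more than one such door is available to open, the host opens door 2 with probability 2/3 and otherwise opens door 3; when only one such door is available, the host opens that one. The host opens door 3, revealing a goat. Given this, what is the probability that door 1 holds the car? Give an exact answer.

Apply Bayes' rule, conditioning on where the car actually is.
If it is behind door 1 (prior 1/3): door 2 is available but not opened, probability 1/3; weight (1/3)·(1/3) = 1/9.
If it is behind door 2 (prior 1/3): only door 3 is available, probability 1; weight (1/3)·1 = 1/3.
If it is behind door 3 (prior 1/3): the host opened door 3, so this case is ruled out; weight (1/3)·0 = 0.
The weights sum to 4/9.
So P(the car behind door 1 | the host opened door 3) = (1/9) / (4/9) = 1/4.

1/4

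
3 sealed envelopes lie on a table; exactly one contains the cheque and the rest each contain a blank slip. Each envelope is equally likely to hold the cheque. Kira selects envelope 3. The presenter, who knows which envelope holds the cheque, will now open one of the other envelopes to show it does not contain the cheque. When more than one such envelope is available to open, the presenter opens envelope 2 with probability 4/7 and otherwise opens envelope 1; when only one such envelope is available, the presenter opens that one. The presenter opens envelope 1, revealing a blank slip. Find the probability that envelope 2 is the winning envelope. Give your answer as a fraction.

7/10

Consider each possible location of the cheque in turn.
If it is in envelope 1 (prior 1/3): the presenter opened envelope 1, so this case is ruled out; weight (1/3)·0 = 0.
If it is in envelope 2 (prior 1/3): only envelope 1 is available, probability 1; weight (1/3)·1 = 1/3.
If it is in envelope 3 (prior 1/3): envelope 2 is available but not opened, probability 3/7; weight (1/3)·(3/7) = 1/7.
The weights sum to 10/21.
So P(the cheque in envelope 2 | the presenter opened envelope 1) = (1/3) / (10/21) = 7/10.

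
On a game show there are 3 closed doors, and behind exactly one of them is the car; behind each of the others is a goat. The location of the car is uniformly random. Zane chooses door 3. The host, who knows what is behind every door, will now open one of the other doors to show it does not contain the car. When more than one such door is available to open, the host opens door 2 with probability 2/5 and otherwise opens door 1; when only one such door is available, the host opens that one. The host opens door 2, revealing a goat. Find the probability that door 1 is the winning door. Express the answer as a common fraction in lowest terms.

Apply Bayes' rule, conditioning on where the car actually is.
If it is behind door 1 (prior 1/3): only door 2 is available, probability 1; weight (1/3)·1 = 1/3.
If it is behind door 2 (prior 1/3): the host opened door 2, so this case is ruled out; weight (1/3)·0 = 0.
If it is behind door 3 (prior 1/3): door 2 is available, opened with probability 2/5; weight (1/3)·(2/5) = 2/15.
The weights sum to 7/15.
So P(the car behind door 1 | the host opened door 2) = (1/3) / (7/15) = 5/7.

5/7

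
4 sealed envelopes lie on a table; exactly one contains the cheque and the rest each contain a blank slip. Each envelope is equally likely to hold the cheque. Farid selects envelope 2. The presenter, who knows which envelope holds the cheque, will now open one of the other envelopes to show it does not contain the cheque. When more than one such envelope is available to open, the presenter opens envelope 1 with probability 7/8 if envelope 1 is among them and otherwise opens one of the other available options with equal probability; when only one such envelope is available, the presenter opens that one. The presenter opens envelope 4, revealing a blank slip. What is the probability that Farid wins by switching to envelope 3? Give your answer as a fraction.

Consider each possible location of the cheque in turn.
If it is in envelope 1 (prior 1/4): envelope 1 holds the prize so is unavailable; the presenter chooses uniformly among the 2 others, probability 1/2; weight (1/4)·(1/2) = 1/8.
If it is in envelope 2 (prior 1/4): envelope 1 is available but not opened; envelope 4 gets probability (1 − 7/8)/2 = 1/16; weight (1/4)·(1/16) = 1/64.
If it is in envelope 3 (prior 1/4): envelope 1 is available but not opened, probability 1/8; weight (1/4)·(1/8) = 1/32.
If it is in envelope 4 (prior 1/4): the presenter opened envelope 4, so this case is ruled out; weight (1/4)·0 = 0.
The weights sum to 11/64.
So P(the cheque in envelope 3 | the presenter opened envelope 4) = (1/32) / (11/64) = 2/11.

2/11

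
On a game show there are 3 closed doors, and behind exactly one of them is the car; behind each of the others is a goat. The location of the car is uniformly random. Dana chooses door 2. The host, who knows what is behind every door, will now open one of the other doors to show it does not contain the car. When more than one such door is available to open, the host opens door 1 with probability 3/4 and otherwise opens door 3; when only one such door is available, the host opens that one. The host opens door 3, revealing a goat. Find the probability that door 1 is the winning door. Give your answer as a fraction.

Apply Bayes' rule, conditioning on where the car actually is.
If it is behind door 1 (prior 1/3): only door 3 is available, probability 1; weight (1/3)·1 = 1/3.
If it is behind door 2 (prior 1/3): door 1 is available but not opened, probability 1/4; weight (1/3)·(1/4) = 1/12.
If it is behind door 3 (prior 1/3): the host opened door 3, so this case is ruled out; weight (1/3)·0 = 0.
The weights sum to 5/12.
So P(the car behind door 1 | the host opened door 3) = (1/3) / (5/12) = 4/5.

4/5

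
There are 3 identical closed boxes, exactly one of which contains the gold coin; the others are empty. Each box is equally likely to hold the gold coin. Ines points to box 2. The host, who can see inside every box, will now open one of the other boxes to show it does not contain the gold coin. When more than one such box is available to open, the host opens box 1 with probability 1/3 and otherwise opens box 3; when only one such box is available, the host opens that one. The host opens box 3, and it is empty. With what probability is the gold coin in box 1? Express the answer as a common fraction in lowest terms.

3/5

Condition on the true location of the gold coin.
If it is in box 1 (prior 1/3): only box 3 is available, probability 1; weight (1/3)·1 = 1/3.
If it is in box 2 (prior 1/3): box 1 is available but not opened, probability 2/3; weight (1/3)·(2/3) = 2/9.
If it is in box 3 (prior 1/3): the host opened box 3, so this case is ruled out; weight (1/3)·0 = 0.
The weights sum to 5/9.
So P(the gold coin in box 1 | the host opened box 3) = (1/3) / (5/9) = 3/5.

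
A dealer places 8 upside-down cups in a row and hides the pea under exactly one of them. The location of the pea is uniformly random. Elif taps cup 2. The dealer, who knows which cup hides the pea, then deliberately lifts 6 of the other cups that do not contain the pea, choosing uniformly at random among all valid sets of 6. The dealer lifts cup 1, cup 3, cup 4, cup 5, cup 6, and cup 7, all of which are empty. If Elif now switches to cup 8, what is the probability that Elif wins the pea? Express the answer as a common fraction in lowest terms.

7/8

Condition on the true location of the pea.
If it is under any of cups 1, 3, 4, 5, 6, and 7 (prior 1/8 each): that cup was opened and seen not to hold the prize — ruled out; weight (1/8)·0 = 0 each.
If it is under cup 2 (prior 1/8): the dealer has 7 equally likely choices, so probability 1/7; weight (1/8)·(1/7) = 1/56.
If it is under cup 8 (prior 1/8): the dealer has no choice, probability 1; weight (1/8)·1 = 1/8.
The weights sum to 1/7.
So P(the pea under cup 8 | the dealer opened cup 1, cup 3, cup 4, cup 5, cup 6, and cup 7) = (1/8) / (1/7) = 7/8.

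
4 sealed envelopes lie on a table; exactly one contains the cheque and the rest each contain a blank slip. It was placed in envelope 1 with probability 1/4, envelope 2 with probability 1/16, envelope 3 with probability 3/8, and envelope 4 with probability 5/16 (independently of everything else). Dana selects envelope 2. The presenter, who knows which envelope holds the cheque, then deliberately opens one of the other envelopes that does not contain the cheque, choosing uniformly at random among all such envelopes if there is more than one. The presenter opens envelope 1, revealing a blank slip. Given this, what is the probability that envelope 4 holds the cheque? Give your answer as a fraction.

Apply Bayes' rule, conditioning on where the cheque actually is.
If it is in envelope 1 (prior 1/4): the presenter opened envelope 1, so this case is ruled out; weight (1/4)·0 = 0.
If it is in envelope 2 (prior 1/16): the presenter has 3 equally likely choices, so probability 1/3; weight (1/16)·(1/3) = 1/48.
If it is in envelope 3 (prior 3/8): the presenter has 2 equally likely choices, so probability 1/2; weight (3/8)·(1/2) = 3/16.
If it is in envelope 4 (prior 5/16): the presenter has 2 equally likely choices, so probability 1/2; weight (5/16)·(1/2) = 5/32.
The weights sum to 35/96.
So P(the cheque in envelope 4 | the presenter opened envelope 1) = (5/32) / (35/96) = 3/7.

3/7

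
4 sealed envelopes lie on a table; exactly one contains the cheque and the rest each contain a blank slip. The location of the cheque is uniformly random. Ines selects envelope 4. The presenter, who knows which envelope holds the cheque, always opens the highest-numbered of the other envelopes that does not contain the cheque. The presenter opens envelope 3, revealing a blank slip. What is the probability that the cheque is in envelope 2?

Condition on the true location of the cheque.
If it is in any of envelopes 1, 2, and 4 (prior 1/4 each): envelope 3 is the highest-numbered option available, probability 1; weight (1/4)·1 = 1/4 each.
If it is in envelope 3 (prior 1/4): the presenter opened envelope 3, so this case is ruled out; weight (1/4)·0 = 0.
The weights sum to 3/4.
So P(the cheque in envelope 2 | the presenter opened envelope 3) = (1/4) / (3/4) = 1/3.

1/3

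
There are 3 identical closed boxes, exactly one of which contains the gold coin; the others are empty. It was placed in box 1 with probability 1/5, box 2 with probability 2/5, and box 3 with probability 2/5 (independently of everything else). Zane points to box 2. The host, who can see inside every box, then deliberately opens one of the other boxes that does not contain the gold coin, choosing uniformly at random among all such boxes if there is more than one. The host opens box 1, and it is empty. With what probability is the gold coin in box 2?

1/3

Consider each possible location of the gold coin in turn.
If it is in box 1 (prior 1/5): the host opened box 1, so this case is ruled out; weight (1/5)·0 = 0.
If it is in box 2 (prior 2/5): the host has 2 equally likely choices, so probability 1/2; weight (2/5)·(1/2) = 1/5.
If it is in box 3 (prior 2/5): the host has no choice, probability 1; weight (2/5)·1 = 2/5.
The weights sum to 3/5.
So P(the gold coin in box 2 | the host opened box 1) = (1/5) / (3/5) = 1/3.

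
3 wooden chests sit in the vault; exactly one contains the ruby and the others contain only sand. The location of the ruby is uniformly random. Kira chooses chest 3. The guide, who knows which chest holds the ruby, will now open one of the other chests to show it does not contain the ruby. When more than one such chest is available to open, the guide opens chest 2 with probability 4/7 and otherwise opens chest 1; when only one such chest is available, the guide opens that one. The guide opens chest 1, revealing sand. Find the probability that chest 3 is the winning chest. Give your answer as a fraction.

3/10

Consider each possible location of the ruby in turn.
If it is in chest 1 (prior 1/3): the guide opened chest 1, so this case is ruled out; weight (1/3)·0 = 0.
If it is in chest 2 (prior 1/3): only chest 1 is available, probability 1; weight (1/3)·1 = 1/3.
If it is in chest 3 (prior 1/3): chest 2 is available but not opened, probability 3/7; weight (1/3)·(3/7) = 1/7.
The weights sum to 10/21.
So P(the ruby in chest 3 | the guide opened chest 1) = (1/7) / (10/21) = 3/10.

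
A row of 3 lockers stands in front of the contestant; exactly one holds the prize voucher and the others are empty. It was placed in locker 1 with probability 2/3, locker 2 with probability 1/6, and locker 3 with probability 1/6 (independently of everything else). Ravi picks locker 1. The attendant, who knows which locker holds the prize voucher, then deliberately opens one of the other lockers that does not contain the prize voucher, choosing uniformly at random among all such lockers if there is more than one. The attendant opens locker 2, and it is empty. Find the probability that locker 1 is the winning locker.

2/3

Apply Bayes' rule, conditioning on where the prize voucher actually is.
If it is in locker 1 (prior 2/3): the attendant has 2 equally likely choices, so probability 1/2; weight (2/3)·(1/2) = 1/3.
If it is in locker 2 (prior 1/6): the attendant opened locker 2, so this case is ruled out; weight (1/6)·0 = 0.
If it is in locker 3 (prior 1/6): the attendant has no choice, probability 1; weight (1/6)·1 = 1/6.
The weights sum to 1/2.
So P(the prize voucher in locker 1 | the attendant opened locker 2) = (1/3) / (1/2) = 2/3.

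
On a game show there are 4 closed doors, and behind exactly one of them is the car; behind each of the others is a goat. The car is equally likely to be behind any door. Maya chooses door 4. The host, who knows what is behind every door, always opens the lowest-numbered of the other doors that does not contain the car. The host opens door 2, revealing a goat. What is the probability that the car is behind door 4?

Apply Bayes' rule, conditioning on where the car actually is.
If it is behind door 1 (prior 1/4): door 2 is the lowest-numbered option available, probability 1; weight (1/4)·1 = 1/4.
If it is behind door 2 (prior 1/4): the host opened door 2, so this case is ruled out; weight (1/4)·0 = 0.
If it is behind either of doors 3 and 4 (prior 1/4 each): the host would have opened door 1 instead, probability 0; weight (1/4)·0 = 0 each.
The weights sum to 1/4.
So P(the car behind door 4 | the host opened door 2) = 0 / (1/4) = 0.

0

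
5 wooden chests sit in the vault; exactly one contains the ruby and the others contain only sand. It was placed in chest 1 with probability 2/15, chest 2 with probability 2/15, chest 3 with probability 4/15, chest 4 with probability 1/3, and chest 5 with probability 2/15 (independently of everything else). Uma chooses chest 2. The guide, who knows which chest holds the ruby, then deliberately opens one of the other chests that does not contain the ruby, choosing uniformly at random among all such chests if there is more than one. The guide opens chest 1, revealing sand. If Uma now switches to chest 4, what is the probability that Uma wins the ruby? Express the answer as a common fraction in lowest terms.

2/5

Consider each possible location of the ruby in turn.
If it is in chest 1 (prior 2/15): the guide opened chest 1, so this case is ruled out; weight (2/15)·0 = 0.
If it is in chest 2 (prior 2/15): the guide has 4 equally likely choices, so probability 1/4; weight (2/15)·(1/4) = 1/30.
If it is in chest 3 (prior 4/15): the guide has 3 equally likely choices, so probability 1/3; weight (4/15)·(1/3) = 4/45.
If it is in chest 4 (prior 1/3): the guide has 3 equally likely choices, so probability 1/3; weight (1/3)·(1/3) = 1/9.
If it is in chest 5 (prior 2/15): the guide has 3 equally likely choices, so probability 1/3; weight (2/15)·(1/3) = 2/45.
The weights sum to 5/18.
So P(the ruby in chest 4 | the guide opened chest 1) = (1/9) / (5/18) = 2/5.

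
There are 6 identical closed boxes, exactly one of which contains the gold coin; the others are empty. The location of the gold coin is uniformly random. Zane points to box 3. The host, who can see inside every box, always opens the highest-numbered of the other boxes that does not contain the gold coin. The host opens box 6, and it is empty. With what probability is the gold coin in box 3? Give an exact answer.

Consider each possible location of the gold coin in turn.
If it is in any of boxes 1, 2, 3, 4, and 5 (prior 1/6 each): box 6 is the highest-numbered option available, probability 1; weight (1/6)·1 = 1/6 each.
If it is in box 6 (prior 1/6): the host opened box 6, so this case is ruled out; weight (1/6)·0 = 0.
The weights sum to 5/6.
So P(the gold coin in box 3 | the host opened box 6) = (1/6) / (5/6) = 1/5.

1/5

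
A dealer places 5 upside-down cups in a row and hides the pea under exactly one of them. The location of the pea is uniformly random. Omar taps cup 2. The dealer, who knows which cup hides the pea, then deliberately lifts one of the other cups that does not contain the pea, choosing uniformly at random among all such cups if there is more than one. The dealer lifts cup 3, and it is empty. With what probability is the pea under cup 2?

1/5

Condition on the true location of the pea.
If it is under any of cups 1, 4, and 5 (prior 1/5 each): the dealer has 3 equally likely choices, so probability 1/3; weight (1/5)·(1/3) = 1/15 each.
If it is under cup 2 (prior 1/5): the dealer has 4 equally likely choices, so probability 1/4; weight (1/5)·(1/4) = 1/20.
If it is under cup 3 (prior 1/5): the dealer opened cup 3, so this case is ruled out; weight (1/5)·0 = 0.
The weights sum to 1/4.
So P(the pea under cup 2 | the dealer opened cup 3) = (1/20) / (1/4) = 1/5.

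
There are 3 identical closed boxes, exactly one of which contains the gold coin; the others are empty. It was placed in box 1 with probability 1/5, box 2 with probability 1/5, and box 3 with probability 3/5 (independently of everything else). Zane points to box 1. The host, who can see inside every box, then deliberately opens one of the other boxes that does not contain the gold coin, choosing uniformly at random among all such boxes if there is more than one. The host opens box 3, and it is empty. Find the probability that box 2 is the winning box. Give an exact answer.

Apply Bayes' rule, conditioning on where the gold coin actually is.
If it is in box 1 (prior 1/5): the host has 2 equally likely choices, so probability 1/2; weight (1/5)·(1/2) = 1/10.
If it is in box 2 (prior 1/5): the host has no choice, probability 1; weight (1/5)·1 = 1/5.
If it is in box 3 (prior 3/5): the host opened box 3, so this case is ruled out; weight (3/5)·0 = 0.
The weights sum to 3/10.
So P(the gold coin in box 2 | the host opened box 3) = (1/5) / (3/10) = 2/3.

2/3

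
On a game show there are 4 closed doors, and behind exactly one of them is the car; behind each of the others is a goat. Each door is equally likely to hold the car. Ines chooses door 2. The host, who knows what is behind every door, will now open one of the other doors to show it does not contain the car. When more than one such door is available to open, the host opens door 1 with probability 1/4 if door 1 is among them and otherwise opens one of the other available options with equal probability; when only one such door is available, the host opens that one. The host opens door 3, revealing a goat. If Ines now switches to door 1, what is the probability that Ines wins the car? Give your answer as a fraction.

Consider each possible location of the car in turn.
If it is behind door 1 (prior 1/4): door 1 holds the prize so is unavailable; the host chooses uniformly among the 2 others, probability 1/2; weight (1/4)·(1/2) = 1/8.
If it is behind door 2 (prior 1/4): door 1 is available but not opened; door 3 gets probability (1 − 1/4)/2 = 3/8; weight (1/4)·(3/8) = 3/32.
If it is behind door 3 (prior 1/4): the host opened door 3, so this case is ruled out; weight (1/4)·0 = 0.
If it is behind door 4 (prior 1/4): door 1 is available but not opened, probability 3/4; weight (1/4)·(3/4) = 3/16.
The weights sum to 13/32.
So P(the car behind door 1 | the host opened door 3) = (1/8) / (13/32) = 4/13.

4/13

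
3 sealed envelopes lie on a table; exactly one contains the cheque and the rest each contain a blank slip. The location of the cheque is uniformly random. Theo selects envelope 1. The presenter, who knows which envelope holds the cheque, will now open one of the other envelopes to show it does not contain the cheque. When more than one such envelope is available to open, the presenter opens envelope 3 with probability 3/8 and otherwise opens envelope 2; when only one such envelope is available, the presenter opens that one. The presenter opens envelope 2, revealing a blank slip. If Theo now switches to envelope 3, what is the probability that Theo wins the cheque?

8/13

Condition on the true location of the cheque.
If it is in envelope 1 (prior 1/3): envelope 3 is available but not opened, probability 5/8; weight (1/3)·(5/8) = 5/24.
If it is in envelope 2 (prior 1/3): the presenter opened envelope 2, so this case is ruled out; weight (1/3)·0 = 0.
If it is in envelope 3 (prior 1/3): only envelope 2 is available, probability 1; weight (1/3)·1 = 1/3.
The weights sum to 13/24.
So P(the cheque in envelope 3 | the presenter opened envelope 2) = (1/3) / (13/24) = 8/13.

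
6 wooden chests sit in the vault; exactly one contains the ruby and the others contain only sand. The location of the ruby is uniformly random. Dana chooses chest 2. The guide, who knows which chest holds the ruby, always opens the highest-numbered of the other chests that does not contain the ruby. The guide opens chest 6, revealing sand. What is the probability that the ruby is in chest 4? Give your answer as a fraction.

1/5

Condition on the true location of the ruby.
If it is in any of chests 1, 2, 3, 4, and 5 (prior 1/6 each): chest 6 is the highest-numbered option available, probability 1; weight (1/6)·1 = 1/6 each.
If it is in chest 6 (prior 1/6): the guide opened chest 6, so this case is ruled out; weight (1/6)·0 = 0.
The weights sum to 5/6.
So P(the ruby in chest 4 | the guide opened chest 6) = (1/6) / (5/6) = 1/5.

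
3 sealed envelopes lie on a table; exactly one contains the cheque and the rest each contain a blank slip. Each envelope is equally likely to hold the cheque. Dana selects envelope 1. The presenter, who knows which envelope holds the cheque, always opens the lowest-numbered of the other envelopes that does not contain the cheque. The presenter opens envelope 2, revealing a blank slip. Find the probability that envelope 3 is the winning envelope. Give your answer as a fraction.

Apply Bayes' rule, conditioning on where the cheque actually is.
If it is in either of envelopes 1 and 3 (prior 1/3 each): envelope 2 is the lowest-numbered option available, probability 1; weight (1/3)·1 = 1/3 each.
If it is in envelope 2 (prior 1/3): the presenter opened envelope 2, so this case is ruled out; weight (1/3)·0 = 0.
The weights sum to 2/3.
So P(the cheque in envelope 3 | the presenter opened envelope 2) = (1/3) / (2/3) = 1/2.

1/2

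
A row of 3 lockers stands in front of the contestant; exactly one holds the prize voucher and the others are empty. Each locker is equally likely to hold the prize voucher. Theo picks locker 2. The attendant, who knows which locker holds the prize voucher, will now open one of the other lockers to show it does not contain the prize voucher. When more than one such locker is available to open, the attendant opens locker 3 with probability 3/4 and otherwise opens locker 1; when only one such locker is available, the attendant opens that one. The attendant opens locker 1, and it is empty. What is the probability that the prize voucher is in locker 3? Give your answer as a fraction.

4/5

Apply Bayes' rule, conditioning on where the prize voucher actually is.
If it is in locker 1 (prior 1/3): the attendant opened locker 1, so this case is ruled out; weight (1/3)·0 = 0.
If it is in locker 2 (prior 1/3): locker 3 is available but not opened, probability 1/4; weight (1/3)·(1/4) = 1/12.
If it is in locker 3 (prior 1/3): only locker 1 is available, probability 1; weight (1/3)·1 = 1/3.
The weights sum to 5/12.
So P(the prize voucher in locker 3 | the attendant opened locker 1) = (1/3) / (5/12) = 4/5.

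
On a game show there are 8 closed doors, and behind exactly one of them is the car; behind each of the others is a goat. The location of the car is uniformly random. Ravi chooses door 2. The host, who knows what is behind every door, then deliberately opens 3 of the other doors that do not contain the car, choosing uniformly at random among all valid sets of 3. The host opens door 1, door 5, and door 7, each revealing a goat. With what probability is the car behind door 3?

7/32

Condition on the true location of the car.
If it is behind any of doors 1, 5, and 7 (prior 1/8 each): that door was opened and seen not to hold the prize — ruled out; weight (1/8)·0 = 0 each.
If it is behind door 2 (prior 1/8): the host has 35 equally likely choices, so probability 1/35; weight (1/8)·(1/35) = 1/280.
If it is behind any of doors 3, 4, 6, and 8 (prior 1/8 each): the host has 20 equally likely choices, so probability 1/20; weight (1/8)·(1/20) = 1/160 each.
The weights sum to 1/35.
So P(the car behind door 3 | the host opened door 1, door 5, and door 7) = (1/160) / (1/35) = 7/32.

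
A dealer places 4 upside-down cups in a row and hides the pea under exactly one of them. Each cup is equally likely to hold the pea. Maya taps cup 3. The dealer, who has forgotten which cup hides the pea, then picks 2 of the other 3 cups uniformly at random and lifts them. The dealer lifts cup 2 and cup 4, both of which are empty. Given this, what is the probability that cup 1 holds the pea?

1/2

Consider each possible location of the pea in turn.
If it is under either of cups 1 and 3 (prior 1/4 each): the dealer picks exactly this set with probability 1/3 regardless, and none is the prize; weight (1/4)·(1/3) = 1/12 each.
If it is under either of cups 2 and 4 (prior 1/4 each): that cup was opened and seen not to hold the prize — ruled out; weight (1/4)·0 = 0 each.
The weights sum to 1/6.
So P(the pea under cup 1 | the dealer opened cup 2 and cup 4) = (1/12) / (1/6) = 1/2.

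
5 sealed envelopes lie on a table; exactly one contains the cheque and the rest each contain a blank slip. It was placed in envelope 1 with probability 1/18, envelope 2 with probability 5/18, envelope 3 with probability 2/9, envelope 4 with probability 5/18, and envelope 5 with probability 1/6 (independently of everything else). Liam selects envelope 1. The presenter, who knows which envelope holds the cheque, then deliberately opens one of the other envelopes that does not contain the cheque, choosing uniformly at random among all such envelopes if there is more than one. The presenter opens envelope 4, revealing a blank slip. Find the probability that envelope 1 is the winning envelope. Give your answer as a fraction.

Consider each possible location of the cheque in turn.
If it is in envelope 1 (prior 1/18): the presenter has 4 equally likely choices, so probability 1/4; weight (1/18)·(1/4) = 1/72.
If it is in envelope 2 (prior 5/18): the presenter has 3 equally likely choices, so probability 1/3; weight (5/18)·(1/3) = 5/54.
If it is in envelope 3 (prior 2/9): the presenter has 3 equally likely choices, so probability 1/3; weight (2/9)·(1/3) = 2/27.
If it is in envelope 4 (prior 5/18): the presenter opened envelope 4, so this case is ruled out; weight (5/18)·0 = 0.
If it is in envelope 5 (prior 1/6): the presenter has 3 equally likely choices, so probability 1/3; weight (1/6)·(1/3) = 1/18.
The weights sum to 17/72.
So P(the cheque in envelope 1 | the presenter opened envelope 4) = (1/72) / (17/72) = 1/17.

1/17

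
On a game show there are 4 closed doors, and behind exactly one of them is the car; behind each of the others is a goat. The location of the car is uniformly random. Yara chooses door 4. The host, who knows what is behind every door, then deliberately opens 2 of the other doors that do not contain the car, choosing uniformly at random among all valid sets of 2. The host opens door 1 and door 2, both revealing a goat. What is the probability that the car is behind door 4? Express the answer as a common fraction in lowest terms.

1/4

Apply Bayes' rule, conditioning on where the car actually is.
If it is behind either of doors 1 and 2 (prior 1/4 each): that door was opened and seen not to hold the prize — ruled out; weight (1/4)·0 = 0 each.
If it is behind door 3 (prior 1/4): the host has no choice, probability 1; weight (1/4)·1 = 1/4.
If it is behind door 4 (prior 1/4): the host has 3 equally likely choices, so probability 1/3; weight (1/4)·(1/3) = 1/12.
The weights sum to 1/3.
So P(the car behind door 4 | the host opened door 1 and door 2) = (1/12) / (1/3) = 1/4.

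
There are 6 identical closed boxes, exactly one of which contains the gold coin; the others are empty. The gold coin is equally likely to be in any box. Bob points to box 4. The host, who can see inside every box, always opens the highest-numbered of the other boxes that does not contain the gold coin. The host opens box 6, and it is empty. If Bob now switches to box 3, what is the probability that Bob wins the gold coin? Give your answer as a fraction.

1/5

Condition on the true location of the gold coin.
If it is in any of boxes 1, 2, 3, 4, and 5 (prior 1/6 each): box 6 is the highest-numbered option available, probability 1; weight (1/6)·1 = 1/6 each.
If it is in box 6 (prior 1/6): the host opened box 6, so this case is ruled out; weight (1/6)·0 = 0.
The weights sum to 5/6.
So P(the gold coin in box 3 | the host opened box 6) = (1/6) / (5/6) = 1/5.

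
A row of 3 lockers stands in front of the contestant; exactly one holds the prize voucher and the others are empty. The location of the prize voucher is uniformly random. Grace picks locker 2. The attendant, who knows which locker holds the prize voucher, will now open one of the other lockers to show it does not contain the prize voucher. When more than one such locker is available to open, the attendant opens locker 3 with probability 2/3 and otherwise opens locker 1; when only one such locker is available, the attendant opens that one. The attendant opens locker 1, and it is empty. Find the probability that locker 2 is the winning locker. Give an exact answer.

1/4

Condition on the true location of the prize voucher.
If it is in locker 1 (prior 1/3): the attendant opened locker 1, so this case is ruled out; weight (1/3)·0 = 0.
If it is in locker 2 (prior 1/3): locker 3 is available but not opened, probability 1/3; weight (1/3)·(1/3) = 1/9.
If it is in locker 3 (prior 1/3): only locker 1 is available, probability 1; weight (1/3)·1 = 1/3.
The weights sum to 4/9.
So P(the prize voucher in locker 2 | the attendant opened locker 1) = (1/9) / (4/9) = 1/4.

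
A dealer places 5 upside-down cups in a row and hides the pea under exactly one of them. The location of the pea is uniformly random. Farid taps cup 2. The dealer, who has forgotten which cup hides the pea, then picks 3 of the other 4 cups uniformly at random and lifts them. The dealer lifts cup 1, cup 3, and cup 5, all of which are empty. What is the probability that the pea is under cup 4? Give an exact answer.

1/2

Apply Bayes' rule, conditioning on where the pea actually is.
If it is under any of cups 1, 3, and 5 (prior 1/5 each): that cup was opened and seen not to hold the prize — ruled out; weight (1/5)·0 = 0 each.
If it is under either of cups 2 and 4 (prior 1/5 each): the dealer picks exactly this set with probability 1/4 regardless, and none is the prize; weight (1/5)·(1/4) = 1/20 each.
The weights sum to 1/10.
So P(the pea under cup 4 | the dealer opened cup 1, cup 3, and cup 5) = (1/20) / (1/10) = 1/2.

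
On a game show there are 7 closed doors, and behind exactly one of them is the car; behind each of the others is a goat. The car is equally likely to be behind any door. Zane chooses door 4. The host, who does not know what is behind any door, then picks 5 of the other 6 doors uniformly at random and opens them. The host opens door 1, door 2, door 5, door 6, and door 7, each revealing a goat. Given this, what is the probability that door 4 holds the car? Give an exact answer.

1/2

Condition on the true location of the car.
If it is behind any of doors 1, 2, 5, 6, and 7 (prior 1/7 each): that door was opened and seen not to hold the prize — ruled out; weight (1/7)·0 = 0 each.
If it is behind either of doors 3 and 4 (prior 1/7 each): the host picks exactly this set with probability 1/6 regardless, and none is the prize; weight (1/7)·(1/6) = 1/42 each.
The weights sum to 1/21.
So P(the car behind door 4 | the host opened door 1, door 2, door 5, door 6, and door 7) = (1/42) / (1/21) = 1/2.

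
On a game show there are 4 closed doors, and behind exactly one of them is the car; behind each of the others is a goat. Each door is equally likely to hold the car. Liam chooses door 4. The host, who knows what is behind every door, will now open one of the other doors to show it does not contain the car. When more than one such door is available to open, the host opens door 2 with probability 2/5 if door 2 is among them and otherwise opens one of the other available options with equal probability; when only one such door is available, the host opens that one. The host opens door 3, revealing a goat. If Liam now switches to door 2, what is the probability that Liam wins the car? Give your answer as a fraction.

5/14

Condition on the true location of the car.
If it is behind door 1 (prior 1/4): door 2 is available but not opened, probability 3/5; weight (1/4)·(3/5) = 3/20.
If it is behind door 2 (prior 1/4): door 2 holds the prize so is unavailable; the host chooses uniformly among the 2 others, probability 1/2; weight (1/4)·(1/2) = 1/8.
If it is behind door 3 (prior 1/4): the host opened door 3, so this case is ruled out; weight (1/4)·0 = 0.
If it is behind door 4 (prior 1/4): door 2 is available but not opened; door 3 gets probability (1 − 2/5)/2 = 3/10; weight (1/4)·(3/10) = 3/40.
The weights sum to 7/20.
So P(the car behind door 2 | the host opened door 3) = (1/8) / (7/20) = 5/14.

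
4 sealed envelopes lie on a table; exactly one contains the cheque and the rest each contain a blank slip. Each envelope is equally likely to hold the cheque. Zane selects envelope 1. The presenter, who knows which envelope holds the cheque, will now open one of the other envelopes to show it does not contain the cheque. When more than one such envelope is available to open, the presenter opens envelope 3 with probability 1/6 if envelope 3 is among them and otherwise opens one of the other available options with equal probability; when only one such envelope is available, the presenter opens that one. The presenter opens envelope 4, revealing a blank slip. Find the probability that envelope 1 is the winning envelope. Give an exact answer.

5/21

Condition on the true location of the cheque.
If it is in envelope 1 (prior 1/4): envelope 3 is available but not opened; envelope 4 gets probability (1 − 1/6)/2 = 5/12; weight (1/4)·(5/12) = 5/48.
If it is in envelope 2 (prior 1/4): envelope 3 is available but not opened, probability 5/6; weight (1/4)·(5/6) = 5/24.
If it is in envelope 3 (prior 1/4): envelope 3 holds the prize so is unavailable; the presenter chooses uniformly among the 2 others, probability 1/2; weight (1/4)·(1/2) = 1/8.
If it is in envelope 4 (prior 1/4): the presenter opened envelope 4, so this case is ruled out; weight (1/4)·0 = 0.
The weights sum to 7/16.
So P(the cheque in envelope 1 | the presenter opened envelope 4) = (5/48) / (7/16) = 5/21.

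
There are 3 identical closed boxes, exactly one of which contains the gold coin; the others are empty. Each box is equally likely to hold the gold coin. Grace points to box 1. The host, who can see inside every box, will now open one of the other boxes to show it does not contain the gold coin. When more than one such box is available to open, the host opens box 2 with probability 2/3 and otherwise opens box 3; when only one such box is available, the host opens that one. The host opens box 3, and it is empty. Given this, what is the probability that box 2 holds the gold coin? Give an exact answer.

Consider each possible location of the gold coin in turn.
If it is in box 1 (prior 1/3): box 2 is available but not opened, probability 1/3; weight (1/3)·(1/3) = 1/9.
If it is in box 2 (prior 1/3): only box 3 is available, probability 1; weight (1/3)·1 = 1/3.
If it is in box 3 (prior 1/3): the host opened box 3, so this case is ruled out; weight (1/3)·0 = 0.
The weights sum to 4/9.
So P(the gold coin in box 2 | the host opened box 3) = (1/3) / (4/9) = 3/4.

3/4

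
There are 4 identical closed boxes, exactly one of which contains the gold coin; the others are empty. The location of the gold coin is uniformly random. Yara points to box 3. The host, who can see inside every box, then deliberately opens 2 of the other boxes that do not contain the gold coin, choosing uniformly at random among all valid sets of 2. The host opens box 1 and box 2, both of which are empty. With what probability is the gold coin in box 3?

1/4

Apply Bayes' rule, conditioning on where the gold coin actually is.
If it is in either of boxes 1 and 2 (prior 1/4 each): that box was opened and seen not to hold the prize — ruled out; weight (1/4)·0 = 0 each.
If it is in box 3 (prior 1/4): the host has 3 equally likely choices, so probability 1/3; weight (1/4)·(1/3) = 1/12.
If it is in box 4 (prior 1/4): the host has no choice, probability 1; weight (1/4)·1 = 1/4.
The weights sum to 1/3.
So P(the gold coin in box 3 | the host opened box 1 and box 2) = (1/12) / (1/3) = 1/4.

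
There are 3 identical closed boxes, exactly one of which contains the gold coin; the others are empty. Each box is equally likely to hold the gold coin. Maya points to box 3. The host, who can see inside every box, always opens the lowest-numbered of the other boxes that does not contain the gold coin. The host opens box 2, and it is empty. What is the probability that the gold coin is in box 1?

Condition on the true location of the gold coin.
If it is in box 1 (prior 1/3): box 2 is the lowest-numbered option available, probability 1; weight (1/3)·1 = 1/3.
If it is in box 2 (prior 1/3): the host opened box 2, so this case is ruled out; weight (1/3)·0 = 0.
If it is in box 3 (prior 1/3): the host would have opened box 1 instead, probability 0; weight (1/3)·0 = 0.
The weights sum to 1/3.
So P(the gold coin in box 1 | the host opened box 2) = (1/3) / (1/3) = 1.

1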